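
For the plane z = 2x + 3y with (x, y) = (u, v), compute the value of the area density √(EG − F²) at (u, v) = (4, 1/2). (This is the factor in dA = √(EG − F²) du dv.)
√(EG − F²)|_{(4, 1/2)} = sqrt(14)

E = 5, F = 6, G = 10, so EG − F² = 14. Taking the positive square root: √(EG − F²) = sqrt(14). At (u, v) = (4, 1/2): sqrt(14).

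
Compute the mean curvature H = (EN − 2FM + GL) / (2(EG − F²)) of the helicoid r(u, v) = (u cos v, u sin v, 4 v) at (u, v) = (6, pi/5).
H = 0

With E = 1, F = 0, G = u^2 + 16, L = 0, M = -4/sqrt(u^2 + 16), N = 0, assemble
  H = (EN − 2FM + GL) / (2(EG − F²)) = 0.
At (u, v) = (6, pi/5): H = 0.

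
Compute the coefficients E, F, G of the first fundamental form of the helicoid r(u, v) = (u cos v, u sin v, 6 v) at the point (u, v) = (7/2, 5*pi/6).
E = 1;  F = 0;  G = 193/4

Partials: r_u = (cos(v), sin(v), 0), r_v = (-u*sin(v), u*cos(v), 6). As functions of (u, v):
  E = r_u · r_u = 1,
  F = r_u · r_v = 0,
  G = r_v · r_v = u^2 + 36.
Evaluating at (u, v) = (7/2, 5*pi/6): E = 1, F = 0, G = 193/4.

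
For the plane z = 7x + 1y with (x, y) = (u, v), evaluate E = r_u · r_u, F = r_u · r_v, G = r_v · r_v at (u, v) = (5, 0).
E = 50;  F = 7;  G = 2

Partials: r_u = (1, 0, 7), r_v = (0, 1, 1). As functions of (u, v):
  E = r_u · r_u = 50,
  F = r_u · r_v = 7,
  G = r_v · r_v = 2.
Evaluating at (u, v) = (5, 0): E = 50, F = 7, G = 2.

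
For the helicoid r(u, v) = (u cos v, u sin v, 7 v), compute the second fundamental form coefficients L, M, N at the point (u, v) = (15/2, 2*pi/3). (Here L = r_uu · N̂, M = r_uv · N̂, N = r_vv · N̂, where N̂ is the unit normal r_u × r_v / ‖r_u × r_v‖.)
L = 0;  M = -14*sqrt(421)/421;  N = 0

Compute the unit normal N̂(u, v) = (7*sin(v)/sqrt(u^2 + 49), -7*cos(v)/sqrt(u^2 + 49), u/sqrt(u^2 + 49)), and the second partials r_uu, r_uv, r_vv. Take dot products:
  L(u, v) = r_uu · N̂ = 0,
  M(u, v) = r_uv · N̂ = -7/sqrt(u^2 + 49),
  N(u, v) = r_vv · N̂ = 0.
Evaluating at (u, v) = (15/2, 2*pi/3):
  L = 0, M = -14*sqrt(421)/421, N = 0.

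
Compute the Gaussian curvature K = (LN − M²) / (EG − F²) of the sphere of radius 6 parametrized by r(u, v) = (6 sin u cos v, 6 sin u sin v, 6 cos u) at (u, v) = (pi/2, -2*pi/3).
K = 1/36

Coefficients of the first fundamental form: E = 36, F = 0, G = 36*sin(u)^2.
Coefficients of the second fundamental form: L = -6*sin(u)/Abs(sin(u)), M = 0, N = -6*sin(u)^3/Abs(sin(u)).
Assemble K = (LN − M²)/(EG − F²) = 1/36. At (u, v) = (pi/2, -2*pi/3): K = 1/36.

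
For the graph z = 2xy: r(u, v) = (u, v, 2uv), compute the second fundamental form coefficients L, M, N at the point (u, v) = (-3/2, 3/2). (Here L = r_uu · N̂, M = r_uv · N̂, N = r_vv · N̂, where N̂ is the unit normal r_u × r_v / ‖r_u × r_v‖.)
L = 0;  M = 2*sqrt(19)/19;  N = 0

Compute the unit normal N̂(u, v) = (-2*v/sqrt(4*u^2 + 4*v^2 + 1), -2*u/sqrt(4*u^2 + 4*v^2 + 1), 1/sqrt(4*u^2 + 4*v^2 + 1)), and the second partials r_uu, r_uv, r_vv. Take dot products:
  L(u, v) = r_uu · N̂ = 0,
  M(u, v) = r_uv · N̂ = 2/sqrt(4*u^2 + 4*v^2 + 1),
  N(u, v) = r_vv · N̂ = 0.
Evaluating at (u, v) = (-3/2, 3/2):
  L = 0, M = 2*sqrt(19)/19, N = 0.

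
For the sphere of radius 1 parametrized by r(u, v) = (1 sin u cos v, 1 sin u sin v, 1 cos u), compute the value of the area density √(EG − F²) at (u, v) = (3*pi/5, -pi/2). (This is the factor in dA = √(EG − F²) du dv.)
√(EG − F²)|_{(3*pi/5, -pi/2)} = sqrt(2*sqrt(5) + 10)/4

E = 1, F = 0, G = sin(u)^2, so EG − F² = sin(u)^2. Taking the positive square root: √(EG − F²) = Abs(sin(u)). At (u, v) = (3*pi/5, -pi/2): sqrt(2*sqrt(5) + 10)/4.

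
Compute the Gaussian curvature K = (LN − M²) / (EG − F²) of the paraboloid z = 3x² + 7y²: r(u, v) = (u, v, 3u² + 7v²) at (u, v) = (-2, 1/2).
K = 21/9409

Coefficients of the first fundamental form: E = 36*u^2 + 1, F = 84*u*v, G = 196*v^2 + 1.
Coefficients of the second fundamental form: L = 6/sqrt(36*u^2 + 196*v^2 + 1), M = 0, N = 14/sqrt(36*u^2 + 196*v^2 + 1).
Assemble K = (LN − M²)/(EG − F²) = 84/(1296*u^4 + 14112*u^2*v^2 + 72*u^2 + 38416*v^4 + 392*v^2 + 1). At (u, v) = (-2, 1/2): K = 21/9409.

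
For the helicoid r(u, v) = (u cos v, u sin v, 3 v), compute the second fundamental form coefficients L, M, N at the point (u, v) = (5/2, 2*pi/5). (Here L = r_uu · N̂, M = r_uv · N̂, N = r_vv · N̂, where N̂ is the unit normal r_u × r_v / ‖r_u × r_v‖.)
L = 0;  M = -6*sqrt(61)/61;  N = 0

Compute the unit normal N̂(u, v) = (3*sin(v)/sqrt(u^2 + 9), -3*cos(v)/sqrt(u^2 + 9), u/sqrt(u^2 + 9)), and the second partials r_uu, r_uv, r_vv. Take dot products:
  L(u, v) = r_uu · N̂ = 0,
  M(u, v) = r_uv · N̂ = -3/sqrt(u^2 + 9),
  N(u, v) = r_vv · N̂ = 0.
Evaluating at (u, v) = (5/2, 2*pi/5):
  L = 0, M = -6*sqrt(61)/61, N = 0.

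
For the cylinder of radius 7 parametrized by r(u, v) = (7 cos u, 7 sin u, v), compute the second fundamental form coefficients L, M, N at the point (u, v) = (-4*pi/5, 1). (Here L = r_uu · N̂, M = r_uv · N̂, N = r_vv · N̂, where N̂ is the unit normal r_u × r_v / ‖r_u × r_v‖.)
L = -7;  M = 0;  N = 0

Compute the unit normal N̂(u, v) = (cos(u), sin(u), 0), and the second partials r_uu, r_uv, r_vv. Take dot products:
  L(u, v) = r_uu · N̂ = -7,
  M(u, v) = r_uv · N̂ = 0,
  N(u, v) = r_vv · N̂ = 0.
Evaluating at (u, v) = (-4*pi/5, 1):
  L = -7, M = 0, N = 0.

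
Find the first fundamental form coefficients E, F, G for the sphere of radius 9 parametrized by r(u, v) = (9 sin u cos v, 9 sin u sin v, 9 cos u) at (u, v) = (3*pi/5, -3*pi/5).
E = 81;  F = 0;  G = 81*sqrt(5)/8 + 405/8

Partials: r_u = (9*cos(u)*cos(v), 9*sin(v)*cos(u), -9*sin(u)), r_v = (-9*sin(u)*sin(v), 9*sin(u)*cos(v), 0). As functions of (u, v):
  E = r_u · r_u = 81,
  F = r_u · r_v = 0,
  G = r_v · r_v = 81*sin(u)^2.
Evaluating at (u, v) = (3*pi/5, -3*pi/5): E = 81, F = 0, G = 81*sqrt(5)/8 + 405/8.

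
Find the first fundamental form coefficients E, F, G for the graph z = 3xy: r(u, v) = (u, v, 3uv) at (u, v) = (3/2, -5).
E = 226;  F = -135/2;  G = 85/4

Partials: r_u = (1, 0, 3*v), r_v = (0, 1, 3*u). As functions of (u, v):
  E = r_u · r_u = 9*v^2 + 1,
  F = r_u · r_v = 9*u*v,
  G = r_v · r_v = 9*u^2 + 1.
Evaluating at (u, v) = (3/2, -5): E = 226, F = -135/2, G = 85/4.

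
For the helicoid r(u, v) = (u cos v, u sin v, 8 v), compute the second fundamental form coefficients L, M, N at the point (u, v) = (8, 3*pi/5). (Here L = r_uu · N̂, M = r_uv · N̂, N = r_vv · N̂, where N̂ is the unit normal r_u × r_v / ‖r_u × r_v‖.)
L = 0;  M = -sqrt(2)/2;  N = 0

Compute the unit normal N̂(u, v) = (8*sin(v)/sqrt(u^2 + 64), -8*cos(v)/sqrt(u^2 + 64), u/sqrt(u^2 + 64)), and the second partials r_uu, r_uv, r_vv. Take dot products:
  L(u, v) = r_uu · N̂ = 0,
  M(u, v) = r_uv · N̂ = -8/sqrt(u^2 + 64),
  N(u, v) = r_vv · N̂ = 0.
Evaluating at (u, v) = (8, 3*pi/5):
  L = 0, M = -sqrt(2)/2, N = 0.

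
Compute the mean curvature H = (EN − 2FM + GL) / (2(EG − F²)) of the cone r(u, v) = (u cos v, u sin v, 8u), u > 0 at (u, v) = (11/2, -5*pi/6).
H = 8*sqrt(65)/715

With E = 65, F = 0, G = u^2, L = 0, M = 0, N = 8*sqrt(65)*u^2/(65*Abs(u)), assemble
  H = (EN − 2FM + GL) / (2(EG − F²)) = 4*sqrt(65)/(65*Abs(u)).
At (u, v) = (11/2, -5*pi/6): H = 8*sqrt(65)/715.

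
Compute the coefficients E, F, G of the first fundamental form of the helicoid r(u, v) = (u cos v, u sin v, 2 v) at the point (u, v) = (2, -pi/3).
E = 1;  F = 0;  G = 8

Partials: r_u = (cos(v), sin(v), 0), r_v = (-u*sin(v), u*cos(v), 2). As functions of (u, v):
  E = r_u · r_u = 1,
  F = r_u · r_v = 0,
  G = r_v · r_v = u^2 + 4.
Evaluating at (u, v) = (2, -pi/3): E = 1, F = 0, G = 8.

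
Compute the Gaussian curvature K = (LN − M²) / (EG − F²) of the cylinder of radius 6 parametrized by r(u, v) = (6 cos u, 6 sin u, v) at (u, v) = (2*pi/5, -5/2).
K = 0

Coefficients of the first fundamental form: E = 36, F = 0, G = 1.
Coefficients of the second fundamental form: L = -6, M = 0, N = 0.
Assemble K = (LN − M²)/(EG − F²) = 0. At (u, v) = (2*pi/5, -5/2): K = 0.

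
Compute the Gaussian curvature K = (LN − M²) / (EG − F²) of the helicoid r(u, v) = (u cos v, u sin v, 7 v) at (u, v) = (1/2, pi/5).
K = -784/38809

Coefficients of the first fundamental form: E = 1, F = 0, G = u^2 + 49.
Coefficients of the second fundamental form: L = 0, M = -7/sqrt(u^2 + 49), N = 0.
Assemble K = (LN − M²)/(EG − F²) = -49/(u^2 + 49)^2. At (u, v) = (1/2, pi/5): K = -784/38809.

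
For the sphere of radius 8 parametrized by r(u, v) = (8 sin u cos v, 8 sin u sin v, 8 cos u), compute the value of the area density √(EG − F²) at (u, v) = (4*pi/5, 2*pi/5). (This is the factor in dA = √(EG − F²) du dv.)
√(EG − F²)|_{(4*pi/5, 2*pi/5)} = 16*sqrt(10 - 2*sqrt(5))

E = 64, F = 0, G = 64*sin(u)^2, so EG − F² = 4096*sin(u)^2. Taking the positive square root: √(EG − F²) = 64*Abs(sin(u)). At (u, v) = (4*pi/5, 2*pi/5): 16*sqrt(10 - 2*sqrt(5)).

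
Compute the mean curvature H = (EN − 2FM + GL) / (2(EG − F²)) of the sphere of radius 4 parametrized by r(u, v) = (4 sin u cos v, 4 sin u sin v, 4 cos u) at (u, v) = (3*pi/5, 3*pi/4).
H = -1/4

With E = 16, F = 0, G = 16*sin(u)^2, L = -4*sin(u)/Abs(sin(u)), M = 0, N = -4*sin(u)^3/Abs(sin(u)), assemble
  H = (EN − 2FM + GL) / (2(EG − F²)) = -sin(u)/(4*Abs(sin(u))).
At (u, v) = (3*pi/5, 3*pi/4): H = -1/4.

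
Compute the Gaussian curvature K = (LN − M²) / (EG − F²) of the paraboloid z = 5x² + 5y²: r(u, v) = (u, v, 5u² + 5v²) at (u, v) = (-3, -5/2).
K = 25/582169

Coefficients of the first fundamental form: E = 100*u^2 + 1, F = 100*u*v, G = 100*v^2 + 1.
Coefficients of the second fundamental form: L = 10/sqrt(100*u^2 + 100*v^2 + 1), M = 0, N = 10/sqrt(100*u^2 + 100*v^2 + 1).
Assemble K = (LN − M²)/(EG − F²) = 100/(10000*u^4 + 20000*u^2*v^2 + 200*u^2 + 10000*v^4 + 200*v^2 + 1). At (u, v) = (-3, -5/2): K = 25/582169.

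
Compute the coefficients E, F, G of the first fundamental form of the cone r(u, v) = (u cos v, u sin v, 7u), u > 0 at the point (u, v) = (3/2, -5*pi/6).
E = 50;  F = 0;  G = 9/4

Partials: r_u = (cos(v), sin(v), 7), r_v = (-u*sin(v), u*cos(v), 0). As functions of (u, v):
  E = r_u · r_u = 50,
  F = r_u · r_v = 0,
  G = r_v · r_v = u^2.
Evaluating at (u, v) = (3/2, -5*pi/6): E = 50, F = 0, G = 9/4.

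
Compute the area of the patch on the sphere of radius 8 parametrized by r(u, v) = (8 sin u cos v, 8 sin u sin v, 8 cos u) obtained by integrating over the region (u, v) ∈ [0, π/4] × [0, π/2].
Area = 16*pi*(2 - sqrt(2))

Area = ∫∫ √(EG − F²) du dv with √(EG − F²) = 64*Abs(sin(u)). Integrating over [0, π/4] × [0, π/2] gives 16*pi*(2 - sqrt(2)).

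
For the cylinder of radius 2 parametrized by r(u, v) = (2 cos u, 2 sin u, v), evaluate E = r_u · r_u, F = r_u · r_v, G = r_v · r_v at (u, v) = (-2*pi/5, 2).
E = 4;  F = 0;  G = 1

Partials: r_u = (-2*sin(u), 2*cos(u), 0), r_v = (0, 0, 1). As functions of (u, v):
  E = r_u · r_u = 4,
  F = r_u · r_v = 0,
  G = r_v · r_v = 1.
Evaluating at (u, v) = (-2*pi/5, 2): E = 4, F = 0, G = 1.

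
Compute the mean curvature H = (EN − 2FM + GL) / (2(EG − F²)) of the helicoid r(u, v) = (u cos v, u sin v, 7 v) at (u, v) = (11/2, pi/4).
H = 0

With E = 1, F = 0, G = u^2 + 49, L = 0, M = -7/sqrt(u^2 + 49), N = 0, assemble
  H = (EN − 2FM + GL) / (2(EG − F²)) = 0.
At (u, v) = (11/2, pi/4): H = 0.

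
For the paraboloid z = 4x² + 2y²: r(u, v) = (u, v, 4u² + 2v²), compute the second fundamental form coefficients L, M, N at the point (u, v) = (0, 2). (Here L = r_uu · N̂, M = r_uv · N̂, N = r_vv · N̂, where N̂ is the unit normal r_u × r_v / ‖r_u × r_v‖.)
L = 8*sqrt(65)/65;  M = 0;  N = 4*sqrt(65)/65

Compute the unit normal N̂(u, v) = (-8*u/sqrt(64*u^2 + 16*v^2 + 1), -4*v/sqrt(64*u^2 + 16*v^2 + 1), 1/sqrt(64*u^2 + 16*v^2 + 1)), and the second partials r_uu, r_uv, r_vv. Take dot products:
  L(u, v) = r_uu · N̂ = 8/sqrt(64*u^2 + 16*v^2 + 1),
  M(u, v) = r_uv · N̂ = 0,
  N(u, v) = r_vv · N̂ = 4/sqrt(64*u^2 + 16*v^2 + 1).
Evaluating at (u, v) = (0, 2):
  L = 8*sqrt(65)/65, M = 0, N = 4*sqrt(65)/65.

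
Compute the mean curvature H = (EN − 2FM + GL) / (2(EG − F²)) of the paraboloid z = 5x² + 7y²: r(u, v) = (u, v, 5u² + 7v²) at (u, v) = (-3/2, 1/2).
H = 1832*sqrt(11)/15125

With E = 100*u^2 + 1, F = 140*u*v, G = 196*v^2 + 1, L = 10/sqrt(100*u^2 + 196*v^2 + 1), M = 0, N = 14/sqrt(100*u^2 + 196*v^2 + 1), assemble
  H = (EN − 2FM + GL) / (2(EG − F²)) = 4*(175*u^2 + 245*v^2 + 3)/(100*u^2 + 196*v^2 + 1)^(3/2).
At (u, v) = (-3/2, 1/2): H = 1832*sqrt(11)/15125.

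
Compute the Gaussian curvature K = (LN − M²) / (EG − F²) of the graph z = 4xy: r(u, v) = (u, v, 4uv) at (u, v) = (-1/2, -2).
K = -16/4761

Coefficients of the first fundamental form: E = 16*v^2 + 1, F = 16*u*v, G = 16*u^2 + 1.
Coefficients of the second fundamental form: L = 0, M = 4/sqrt(16*u^2 + 16*v^2 + 1), N = 0.
Assemble K = (LN − M²)/(EG − F²) = -16/(256*u^4 + 512*u^2*v^2 + 32*u^2 + 256*v^4 + 32*v^2 + 1). At (u, v) = (-1/2, -2): K = -16/4761.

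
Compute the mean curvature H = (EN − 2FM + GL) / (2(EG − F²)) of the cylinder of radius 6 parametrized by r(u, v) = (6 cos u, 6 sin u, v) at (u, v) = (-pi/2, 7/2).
H = -1/12

With E = 36, F = 0, G = 1, L = -6, M = 0, N = 0, assemble
  H = (EN − 2FM + GL) / (2(EG − F²)) = -1/12.
At (u, v) = (-pi/2, 7/2): H = -1/12.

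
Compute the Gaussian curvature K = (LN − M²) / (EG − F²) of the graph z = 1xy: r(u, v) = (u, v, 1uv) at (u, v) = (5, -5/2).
K = -16/16641

Coefficients of the first fundamental form: E = v^2 + 1, F = u*v, G = u^2 + 1.
Coefficients of the second fundamental form: L = 0, M = 1/sqrt(u^2 + v^2 + 1), N = 0.
Assemble K = (LN − M²)/(EG − F²) = 1/((u^2*v^2 - (u^2 + 1)*(v^2 + 1))*(u^2 + v^2 + 1)). At (u, v) = (5, -5/2): K = -16/16641.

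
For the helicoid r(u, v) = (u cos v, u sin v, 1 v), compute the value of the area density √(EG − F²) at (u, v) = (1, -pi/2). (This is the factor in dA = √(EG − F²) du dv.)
√(EG − F²)|_{(1, -pi/2)} = sqrt(2)

E = 1, F = 0, G = u^2 + 1, so EG − F² = u^2 + 1. Taking the positive square root: √(EG − F²) = sqrt(u^2 + 1). At (u, v) = (1, -pi/2): sqrt(2).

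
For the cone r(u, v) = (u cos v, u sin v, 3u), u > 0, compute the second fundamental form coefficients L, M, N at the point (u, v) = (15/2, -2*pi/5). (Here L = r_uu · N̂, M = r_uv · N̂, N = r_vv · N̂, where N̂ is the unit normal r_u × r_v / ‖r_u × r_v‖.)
L = 0;  M = 0;  N = 9*sqrt(10)/4

Compute the unit normal N̂(u, v) = (-3*sqrt(10)*u*cos(v)/(10*Abs(u)), -3*sqrt(10)*u*sin(v)/(10*Abs(u)), sqrt(10)*u/(10*Abs(u))), and the second partials r_uu, r_uv, r_vv. Take dot products:
  L(u, v) = r_uu · N̂ = 0,
  M(u, v) = r_uv · N̂ = 0,
  N(u, v) = r_vv · N̂ = 3*sqrt(10)*u^2/(10*Abs(u)).
Evaluating at (u, v) = (15/2, -2*pi/5):
  L = 0, M = 0, N = 9*sqrt(10)/4.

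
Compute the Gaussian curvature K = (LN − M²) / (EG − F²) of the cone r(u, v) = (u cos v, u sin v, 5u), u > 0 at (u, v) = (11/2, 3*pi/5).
K = 0

Coefficients of the first fundamental form: E = 26, F = 0, G = u^2.
Coefficients of the second fundamental form: L = 0, M = 0, N = 5*sqrt(26)*u^2/(26*Abs(u)).
Assemble K = (LN − M²)/(EG − F²) = 0. At (u, v) = (11/2, 3*pi/5): K = 0.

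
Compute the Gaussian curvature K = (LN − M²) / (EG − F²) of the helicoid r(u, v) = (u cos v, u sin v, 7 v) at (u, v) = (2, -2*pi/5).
K = -49/2809

Coefficients of the first fundamental form: E = 1, F = 0, G = u^2 + 49.
Coefficients of the second fundamental form: L = 0, M = -7/sqrt(u^2 + 49), N = 0.
Assemble K = (LN − M²)/(EG − F²) = -49/(u^2 + 49)^2. At (u, v) = (2, -2*pi/5): K = -49/2809.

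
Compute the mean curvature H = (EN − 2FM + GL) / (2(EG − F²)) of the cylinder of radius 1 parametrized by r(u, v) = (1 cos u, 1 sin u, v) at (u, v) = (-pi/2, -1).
H = -1/2

With E = 1, F = 0, G = 1, L = -1, M = 0, N = 0, assemble
  H = (EN − 2FM + GL) / (2(EG − F²)) = -1/2.
At (u, v) = (-pi/2, -1): H = -1/2.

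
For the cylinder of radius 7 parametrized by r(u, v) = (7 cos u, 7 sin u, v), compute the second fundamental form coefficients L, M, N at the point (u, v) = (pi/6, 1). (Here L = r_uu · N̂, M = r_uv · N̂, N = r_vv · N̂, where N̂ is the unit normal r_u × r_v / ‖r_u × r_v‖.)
L = -7;  M = 0;  N = 0

Compute the unit normal N̂(u, v) = (cos(u), sin(u), 0), and the second partials r_uu, r_uv, r_vv. Take dot products:
  L(u, v) = r_uu · N̂ = -7,
  M(u, v) = r_uv · N̂ = 0,
  N(u, v) = r_vv · N̂ = 0.
Evaluating at (u, v) = (pi/6, 1):
  L = -7, M = 0, N = 0.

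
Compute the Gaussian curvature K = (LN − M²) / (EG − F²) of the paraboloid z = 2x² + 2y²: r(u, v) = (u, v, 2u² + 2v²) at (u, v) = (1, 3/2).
K = 16/2809

Coefficients of the first fundamental form: E = 16*u^2 + 1, F = 16*u*v, G = 16*v^2 + 1.
Coefficients of the second fundamental form: L = 4/sqrt(16*u^2 + 16*v^2 + 1), M = 0, N = 4/sqrt(16*u^2 + 16*v^2 + 1).
Assemble K = (LN − M²)/(EG − F²) = 16/(256*u^4 + 512*u^2*v^2 + 32*u^2 + 256*v^4 + 32*v^2 + 1). At (u, v) = (1, 3/2): K = 16/2809.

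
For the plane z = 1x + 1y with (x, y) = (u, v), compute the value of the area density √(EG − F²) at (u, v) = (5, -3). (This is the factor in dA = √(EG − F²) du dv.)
√(EG − F²)|_{(5, -3)} = sqrt(3)

E = 2, F = 1, G = 2, so EG − F² = 3. Taking the positive square root: √(EG − F²) = sqrt(3). At (u, v) = (5, -3): sqrt(3).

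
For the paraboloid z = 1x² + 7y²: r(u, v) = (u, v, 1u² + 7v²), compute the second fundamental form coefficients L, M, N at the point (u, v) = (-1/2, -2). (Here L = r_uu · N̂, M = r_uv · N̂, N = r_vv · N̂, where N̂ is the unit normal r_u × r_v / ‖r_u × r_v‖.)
L = sqrt(786)/393;  M = 0;  N = 7*sqrt(786)/393

Compute the unit normal N̂(u, v) = (-2*u/sqrt(4*u^2 + 196*v^2 + 1), -14*v/sqrt(4*u^2 + 196*v^2 + 1), 1/sqrt(4*u^2 + 196*v^2 + 1)), and the second partials r_uu, r_uv, r_vv. Take dot products:
  L(u, v) = r_uu · N̂ = 2/sqrt(4*u^2 + 196*v^2 + 1),
  M(u, v) = r_uv · N̂ = 0,
  N(u, v) = r_vv · N̂ = 14/sqrt(4*u^2 + 196*v^2 + 1).
Evaluating at (u, v) = (-1/2, -2):
  L = sqrt(786)/393, M = 0, N = 7*sqrt(786)/393.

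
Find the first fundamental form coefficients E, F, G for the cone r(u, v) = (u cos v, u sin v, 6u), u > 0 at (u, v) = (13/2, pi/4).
E = 37;  F = 0;  G = 169/4

Partials: r_u = (cos(v), sin(v), 6), r_v = (-u*sin(v), u*cos(v), 0). As functions of (u, v):
  E = r_u · r_u = 37,
  F = r_u · r_v = 0,
  G = r_v · r_v = u^2.
Evaluating at (u, v) = (13/2, pi/4): E = 37, F = 0, G = 169/4.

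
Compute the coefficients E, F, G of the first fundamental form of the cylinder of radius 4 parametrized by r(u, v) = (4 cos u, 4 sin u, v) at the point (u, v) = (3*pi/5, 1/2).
E = 16;  F = 0;  G = 1

Partials: r_u = (-4*sin(u), 4*cos(u), 0), r_v = (0, 0, 1). As functions of (u, v):
  E = r_u · r_u = 16,
  F = r_u · r_v = 0,
  G = r_v · r_v = 1.
Evaluating at (u, v) = (3*pi/5, 1/2): E = 16, F = 0, G = 1.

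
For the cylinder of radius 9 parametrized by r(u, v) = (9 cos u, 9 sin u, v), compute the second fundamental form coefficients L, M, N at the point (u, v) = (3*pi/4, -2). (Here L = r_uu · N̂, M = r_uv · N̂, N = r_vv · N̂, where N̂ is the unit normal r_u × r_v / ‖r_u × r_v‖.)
L = -9;  M = 0;  N = 0

Compute the unit normal N̂(u, v) = (cos(u), sin(u), 0), and the second partials r_uu, r_uv, r_vv. Take dot products:
  L(u, v) = r_uu · N̂ = -9,
  M(u, v) = r_uv · N̂ = 0,
  N(u, v) = r_vv · N̂ = 0.
Evaluating at (u, v) = (3*pi/4, -2):
  L = -9, M = 0, N = 0.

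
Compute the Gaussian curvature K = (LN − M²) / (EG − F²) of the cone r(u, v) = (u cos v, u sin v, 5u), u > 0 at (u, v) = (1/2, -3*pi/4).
K = 0

Coefficients of the first fundamental form: E = 26, F = 0, G = u^2.
Coefficients of the second fundamental form: L = 0, M = 0, N = 5*sqrt(26)*u^2/(26*Abs(u)).
Assemble K = (LN − M²)/(EG − F²) = 0. At (u, v) = (1/2, -3*pi/4): K = 0.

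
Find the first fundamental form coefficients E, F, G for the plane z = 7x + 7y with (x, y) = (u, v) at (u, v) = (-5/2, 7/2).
E = 50;  F = 49;  G = 50

Partials: r_u = (1, 0, 7), r_v = (0, 1, 7). As functions of (u, v):
  E = r_u · r_u = 50,
  F = r_u · r_v = 49,
  G = r_v · r_v = 50.
Evaluating at (u, v) = (-5/2, 7/2): E = 50, F = 49, G = 50.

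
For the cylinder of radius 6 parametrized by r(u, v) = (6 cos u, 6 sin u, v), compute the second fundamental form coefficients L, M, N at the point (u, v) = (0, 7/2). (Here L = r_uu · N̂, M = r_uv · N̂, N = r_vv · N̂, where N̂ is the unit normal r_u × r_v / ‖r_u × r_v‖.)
L = -6;  M = 0;  N = 0

Compute the unit normal N̂(u, v) = (cos(u), sin(u), 0), and the second partials r_uu, r_uv, r_vv. Take dot products:
  L(u, v) = r_uu · N̂ = -6,
  M(u, v) = r_uv · N̂ = 0,
  N(u, v) = r_vv · N̂ = 0.
Evaluating at (u, v) = (0, 7/2):
  L = -6, M = 0, N = 0.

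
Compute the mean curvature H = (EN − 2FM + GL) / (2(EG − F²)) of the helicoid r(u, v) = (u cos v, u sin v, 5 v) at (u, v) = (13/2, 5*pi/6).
H = 0

With E = 1, F = 0, G = u^2 + 25, L = 0, M = -5/sqrt(u^2 + 25), N = 0, assemble
  H = (EN − 2FM + GL) / (2(EG − F²)) = 0.
At (u, v) = (13/2, 5*pi/6): H = 0.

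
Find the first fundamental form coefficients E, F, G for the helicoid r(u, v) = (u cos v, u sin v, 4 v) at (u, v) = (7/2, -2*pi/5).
E = 1;  F = 0;  G = 113/4

Partials: r_u = (cos(v), sin(v), 0), r_v = (-u*sin(v), u*cos(v), 4). As functions of (u, v):
  E = r_u · r_u = 1,
  F = r_u · r_v = 0,
  G = r_v · r_v = u^2 + 16.
Evaluating at (u, v) = (7/2, -2*pi/5): E = 1, F = 0, G = 113/4.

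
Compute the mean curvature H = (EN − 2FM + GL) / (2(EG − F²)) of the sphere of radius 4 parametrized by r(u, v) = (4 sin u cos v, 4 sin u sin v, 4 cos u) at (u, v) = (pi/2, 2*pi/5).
H = -1/4

With E = 16, F = 0, G = 16*sin(u)^2, L = -4*sin(u)/Abs(sin(u)), M = 0, N = -4*sin(u)^3/Abs(sin(u)), assemble
  H = (EN − 2FM + GL) / (2(EG − F²)) = -sin(u)/(4*Abs(sin(u))).
At (u, v) = (pi/2, 2*pi/5): H = -1/4.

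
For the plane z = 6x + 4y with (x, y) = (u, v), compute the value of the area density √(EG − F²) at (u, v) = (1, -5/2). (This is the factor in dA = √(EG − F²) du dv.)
√(EG − F²)|_{(1, -5/2)} = sqrt(53)

E = 37, F = 24, G = 17, so EG − F² = 53. Taking the positive square root: √(EG − F²) = sqrt(53). At (u, v) = (1, -5/2): sqrt(53).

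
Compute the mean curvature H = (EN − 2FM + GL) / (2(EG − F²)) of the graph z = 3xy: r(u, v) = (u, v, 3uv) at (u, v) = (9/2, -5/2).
H = 1215*sqrt(958)/458882

With E = 9*v^2 + 1, F = 9*u*v, G = 9*u^2 + 1, L = 0, M = 3/sqrt(9*u^2 + 9*v^2 + 1), N = 0, assemble
  H = (EN − 2FM + GL) / (2(EG − F²)) = -27*u*v/(9*u^2 + 9*v^2 + 1)^(3/2).
At (u, v) = (9/2, -5/2): H = 1215*sqrt(958)/458882.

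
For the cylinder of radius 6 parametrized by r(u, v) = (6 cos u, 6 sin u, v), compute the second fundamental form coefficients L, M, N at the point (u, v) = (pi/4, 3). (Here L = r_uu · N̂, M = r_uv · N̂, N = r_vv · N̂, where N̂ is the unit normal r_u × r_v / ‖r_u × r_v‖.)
L = -6;  M = 0;  N = 0

Compute the unit normal N̂(u, v) = (cos(u), sin(u), 0), and the second partials r_uu, r_uv, r_vv. Take dot products:
  L(u, v) = r_uu · N̂ = -6,
  M(u, v) = r_uv · N̂ = 0,
  N(u, v) = r_vv · N̂ = 0.
Evaluating at (u, v) = (pi/4, 3):
  L = -6, M = 0, N = 0.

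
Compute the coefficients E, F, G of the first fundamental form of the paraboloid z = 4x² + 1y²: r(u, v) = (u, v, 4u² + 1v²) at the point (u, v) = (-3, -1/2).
E = 577;  F = 24;  G = 2

Partials: r_u = (1, 0, 8*u), r_v = (0, 1, 2*v). As functions of (u, v):
  E = r_u · r_u = 64*u^2 + 1,
  F = r_u · r_v = 16*u*v,
  G = r_v · r_v = 4*v^2 + 1.
Evaluating at (u, v) = (-3, -1/2): E = 577, F = 24, G = 2.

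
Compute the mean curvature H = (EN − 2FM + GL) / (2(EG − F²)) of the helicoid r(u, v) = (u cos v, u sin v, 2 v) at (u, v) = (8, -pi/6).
H = 0

With E = 1, F = 0, G = u^2 + 4, L = 0, M = -2/sqrt(u^2 + 4), N = 0, assemble
  H = (EN − 2FM + GL) / (2(EG − F²)) = 0.
At (u, v) = (8, -pi/6): H = 0.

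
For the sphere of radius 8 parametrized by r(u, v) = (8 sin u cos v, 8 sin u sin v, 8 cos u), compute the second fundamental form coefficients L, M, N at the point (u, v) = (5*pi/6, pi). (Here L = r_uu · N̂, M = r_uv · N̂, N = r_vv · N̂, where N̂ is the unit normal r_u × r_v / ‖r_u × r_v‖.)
L = -8;  M = 0;  N = -2

Compute the unit normal N̂(u, v) = (sin(u)^2*cos(v)/Abs(sin(u)), sin(u)^2*sin(v)/Abs(sin(u)), sin(2*u)/(2*Abs(sin(u)))), and the second partials r_uu, r_uv, r_vv. Take dot products:
  L(u, v) = r_uu · N̂ = -8*sin(u)/Abs(sin(u)),
  M(u, v) = r_uv · N̂ = 0,
  N(u, v) = r_vv · N̂ = -8*sin(u)^3/Abs(sin(u)).
Evaluating at (u, v) = (5*pi/6, pi):
  L = -8, M = 0, N = -2.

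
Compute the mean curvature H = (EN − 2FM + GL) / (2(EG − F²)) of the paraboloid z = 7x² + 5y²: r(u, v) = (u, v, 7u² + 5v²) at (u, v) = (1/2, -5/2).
H = 1544*sqrt(3)/10125

With E = 196*u^2 + 1, F = 140*u*v, G = 100*v^2 + 1, L = 14/sqrt(196*u^2 + 100*v^2 + 1), M = 0, N = 10/sqrt(196*u^2 + 100*v^2 + 1), assemble
  H = (EN − 2FM + GL) / (2(EG − F²)) = 4*(245*u^2 + 175*v^2 + 3)/(196*u^2 + 100*v^2 + 1)^(3/2).
At (u, v) = (1/2, -5/2): H = 1544*sqrt(3)/10125.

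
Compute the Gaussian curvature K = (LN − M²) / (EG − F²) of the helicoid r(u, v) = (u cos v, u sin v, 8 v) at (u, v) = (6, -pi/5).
K = -4/625

Coefficients of the first fundamental form: E = 1, F = 0, G = u^2 + 64.
Coefficients of the second fundamental form: L = 0, M = -8/sqrt(u^2 + 64), N = 0.
Assemble K = (LN − M²)/(EG − F²) = -64/(u^2 + 64)^2. At (u, v) = (6, -pi/5): K = -4/625.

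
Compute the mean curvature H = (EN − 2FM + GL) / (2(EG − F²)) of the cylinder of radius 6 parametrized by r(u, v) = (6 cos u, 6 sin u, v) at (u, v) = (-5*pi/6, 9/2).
H = -1/12

With E = 36, F = 0, G = 1, L = -6, M = 0, N = 0, assemble
  H = (EN − 2FM + GL) / (2(EG − F²)) = -1/12.
At (u, v) = (-5*pi/6, 9/2): H = -1/12.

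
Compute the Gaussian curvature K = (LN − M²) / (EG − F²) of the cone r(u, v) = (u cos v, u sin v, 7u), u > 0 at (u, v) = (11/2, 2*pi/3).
K = 0

Coefficients of the first fundamental form: E = 50, F = 0, G = u^2.
Coefficients of the second fundamental form: L = 0, M = 0, N = 7*sqrt(2)*u^2/(10*Abs(u)).
Assemble K = (LN − M²)/(EG − F²) = 0. At (u, v) = (11/2, 2*pi/3): K = 0.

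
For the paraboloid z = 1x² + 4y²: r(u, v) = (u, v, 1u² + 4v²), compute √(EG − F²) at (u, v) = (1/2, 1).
√(EG − F²)|_{(1/2, 1)} = sqrt(66)

E = 4*u^2 + 1, F = 16*u*v, G = 64*v^2 + 1; EG − F² = 4*u^2 + 64*v^2 + 1; √(EG − F²) = sqrt(4*u^2 + 64*v^2 + 1). At the given point: sqrt(66).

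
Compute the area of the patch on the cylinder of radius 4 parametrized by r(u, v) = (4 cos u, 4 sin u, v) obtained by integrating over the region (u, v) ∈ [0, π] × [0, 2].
Area = 8*pi

Area = ∫∫ √(EG − F²) du dv with √(EG − F²) = 4. Integrating over [0, π] × [0, 2] gives 8*pi.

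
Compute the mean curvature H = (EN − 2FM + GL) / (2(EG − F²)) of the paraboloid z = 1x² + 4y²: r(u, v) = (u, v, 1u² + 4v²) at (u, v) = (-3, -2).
H = 405*sqrt(293)/85849

With E = 4*u^2 + 1, F = 16*u*v, G = 64*v^2 + 1, L = 2/sqrt(4*u^2 + 64*v^2 + 1), M = 0, N = 8/sqrt(4*u^2 + 64*v^2 + 1), assemble
  H = (EN − 2FM + GL) / (2(EG − F²)) = (16*u^2 + 64*v^2 + 5)/(4*u^2 + 64*v^2 + 1)^(3/2).
At (u, v) = (-3, -2): H = 405*sqrt(293)/85849.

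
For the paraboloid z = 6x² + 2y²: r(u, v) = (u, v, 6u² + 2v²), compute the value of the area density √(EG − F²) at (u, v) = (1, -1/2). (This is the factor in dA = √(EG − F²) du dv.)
√(EG − F²)|_{(1, -1/2)} = sqrt(149)

E = 144*u^2 + 1, F = 48*u*v, G = 16*v^2 + 1, so EG − F² = 144*u^2 + 16*v^2 + 1. Taking the positive square root: √(EG − F²) = sqrt(144*u^2 + 16*v^2 + 1). At (u, v) = (1, -1/2): sqrt(149).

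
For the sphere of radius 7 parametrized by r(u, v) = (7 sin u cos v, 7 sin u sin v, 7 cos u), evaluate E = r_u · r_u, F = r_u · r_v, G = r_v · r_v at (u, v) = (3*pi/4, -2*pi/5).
E = 49;  F = 0;  G = 49/2

Partials: r_u = (7*cos(u)*cos(v), 7*sin(v)*cos(u), -7*sin(u)), r_v = (-7*sin(u)*sin(v), 7*sin(u)*cos(v), 0). As functions of (u, v):
  E = r_u · r_u = 49,
  F = r_u · r_v = 0,
  G = r_v · r_v = 49*sin(u)^2.
Evaluating at (u, v) = (3*pi/4, -2*pi/5): E = 49, F = 0, G = 49/2.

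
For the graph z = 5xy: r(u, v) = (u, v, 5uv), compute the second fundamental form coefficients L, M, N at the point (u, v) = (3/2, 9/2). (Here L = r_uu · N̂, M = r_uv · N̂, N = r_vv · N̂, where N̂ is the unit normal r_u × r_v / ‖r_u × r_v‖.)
L = 0;  M = 5*sqrt(46)/161;  N = 0

Compute the unit normal N̂(u, v) = (-5*v/sqrt(25*u^2 + 25*v^2 + 1), -5*u/sqrt(25*u^2 + 25*v^2 + 1), 1/sqrt(25*u^2 + 25*v^2 + 1)), and the second partials r_uu, r_uv, r_vv. Take dot products:
  L(u, v) = r_uu · N̂ = 0,
  M(u, v) = r_uv · N̂ = 5/sqrt(25*u^2 + 25*v^2 + 1),
  N(u, v) = r_vv · N̂ = 0.
Evaluating at (u, v) = (3/2, 9/2):
  L = 0, M = 5*sqrt(46)/161, N = 0.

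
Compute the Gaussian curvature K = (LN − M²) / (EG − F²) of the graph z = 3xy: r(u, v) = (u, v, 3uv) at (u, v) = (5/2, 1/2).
K = -36/14161

Coefficients of the first fundamental form: E = 9*v^2 + 1, F = 9*u*v, G = 9*u^2 + 1.
Coefficients of the second fundamental form: L = 0, M = 3/sqrt(9*u^2 + 9*v^2 + 1), N = 0.
Assemble K = (LN − M²)/(EG − F²) = -9/(81*u^4 + 162*u^2*v^2 + 18*u^2 + 81*v^4 + 18*v^2 + 1). At (u, v) = (5/2, 1/2): K = -36/14161.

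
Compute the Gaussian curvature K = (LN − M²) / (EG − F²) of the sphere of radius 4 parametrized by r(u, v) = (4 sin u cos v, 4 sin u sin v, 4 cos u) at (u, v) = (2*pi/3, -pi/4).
K = 1/16

Coefficients of the first fundamental form: E = 16, F = 0, G = 16*sin(u)^2.
Coefficients of the second fundamental form: L = -4*sin(u)/Abs(sin(u)), M = 0, N = -4*sin(u)^3/Abs(sin(u)).
Assemble K = (LN − M²)/(EG − F²) = 1/16. At (u, v) = (2*pi/3, -pi/4): K = 1/16.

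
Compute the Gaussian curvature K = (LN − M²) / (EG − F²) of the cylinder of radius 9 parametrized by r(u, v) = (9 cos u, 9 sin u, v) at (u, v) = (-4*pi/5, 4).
K = 0

Coefficients of the first fundamental form: E = 81, F = 0, G = 1.
Coefficients of the second fundamental form: L = -9, M = 0, N = 0.
Assemble K = (LN − M²)/(EG − F²) = 0. At (u, v) = (-4*pi/5, 4): K = 0.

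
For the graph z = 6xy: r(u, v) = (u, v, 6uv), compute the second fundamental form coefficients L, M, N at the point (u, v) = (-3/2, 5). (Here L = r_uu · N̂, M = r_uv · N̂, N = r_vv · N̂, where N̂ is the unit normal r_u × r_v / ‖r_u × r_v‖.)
L = 0;  M = 3*sqrt(982)/491;  N = 0

Compute the unit normal N̂(u, v) = (-6*v/sqrt(36*u^2 + 36*v^2 + 1), -6*u/sqrt(36*u^2 + 36*v^2 + 1), 1/sqrt(36*u^2 + 36*v^2 + 1)), and the second partials r_uu, r_uv, r_vv. Take dot products:
  L(u, v) = r_uu · N̂ = 0,
  M(u, v) = r_uv · N̂ = 6/sqrt(36*u^2 + 36*v^2 + 1),
  N(u, v) = r_vv · N̂ = 0.
Evaluating at (u, v) = (-3/2, 5):
  L = 0, M = 3*sqrt(982)/491, N = 0.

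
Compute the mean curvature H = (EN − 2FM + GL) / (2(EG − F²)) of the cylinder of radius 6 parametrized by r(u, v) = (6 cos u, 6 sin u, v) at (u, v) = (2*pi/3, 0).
H = -1/12

With E = 36, F = 0, G = 1, L = -6, M = 0, N = 0, assemble
  H = (EN − 2FM + GL) / (2(EG − F²)) = -1/12.
At (u, v) = (2*pi/3, 0): H = -1/12.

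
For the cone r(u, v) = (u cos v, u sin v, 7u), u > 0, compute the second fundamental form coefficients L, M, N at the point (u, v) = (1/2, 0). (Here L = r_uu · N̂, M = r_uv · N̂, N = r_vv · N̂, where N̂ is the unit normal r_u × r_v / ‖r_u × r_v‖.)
L = 0;  M = 0;  N = 7*sqrt(2)/20

Compute the unit normal N̂(u, v) = (-7*sqrt(2)*u*cos(v)/(10*Abs(u)), -7*sqrt(2)*u*sin(v)/(10*Abs(u)), sqrt(2)*u/(10*Abs(u))), and the second partials r_uu, r_uv, r_vv. Take dot products:
  L(u, v) = r_uu · N̂ = 0,
  M(u, v) = r_uv · N̂ = 0,
  N(u, v) = r_vv · N̂ = 7*sqrt(2)*u^2/(10*Abs(u)).
Evaluating at (u, v) = (1/2, 0):
  L = 0, M = 0, N = 7*sqrt(2)/20.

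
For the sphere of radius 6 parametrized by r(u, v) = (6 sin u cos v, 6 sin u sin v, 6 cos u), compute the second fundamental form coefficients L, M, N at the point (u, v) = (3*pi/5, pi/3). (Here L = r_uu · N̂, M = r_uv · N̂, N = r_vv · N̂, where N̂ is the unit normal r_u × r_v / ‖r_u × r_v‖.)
L = -6;  M = 0;  N = -15/4 - 3*sqrt(5)/4

Compute the unit normal N̂(u, v) = (sin(u)^2*cos(v)/Abs(sin(u)), sin(u)^2*sin(v)/Abs(sin(u)), sin(2*u)/(2*Abs(sin(u)))), and the second partials r_uu, r_uv, r_vv. Take dot products:
  L(u, v) = r_uu · N̂ = -6*sin(u)/Abs(sin(u)),
  M(u, v) = r_uv · N̂ = 0,
  N(u, v) = r_vv · N̂ = -6*sin(u)^3/Abs(sin(u)).
Evaluating at (u, v) = (3*pi/5, pi/3):
  L = -6, M = 0, N = -15/4 - 3*sqrt(5)/4.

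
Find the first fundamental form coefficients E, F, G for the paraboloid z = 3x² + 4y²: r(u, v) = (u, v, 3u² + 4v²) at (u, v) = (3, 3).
E = 325;  F = 432;  G = 577

Partials: r_u = (1, 0, 6*u), r_v = (0, 1, 8*v). As functions of (u, v):
  E = r_u · r_u = 36*u^2 + 1,
  F = r_u · r_v = 48*u*v,
  G = r_v · r_v = 64*v^2 + 1.
Evaluating at (u, v) = (3, 3): E = 325, F = 432, G = 577.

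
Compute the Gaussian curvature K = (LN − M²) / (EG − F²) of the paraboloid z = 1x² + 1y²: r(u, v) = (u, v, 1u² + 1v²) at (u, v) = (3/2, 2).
K = 1/169

Coefficients of the first fundamental form: E = 4*u^2 + 1, F = 4*u*v, G = 4*v^2 + 1.
Coefficients of the second fundamental form: L = 2/sqrt(4*u^2 + 4*v^2 + 1), M = 0, N = 2/sqrt(4*u^2 + 4*v^2 + 1).
Assemble K = (LN − M²)/(EG − F²) = 4/(16*u^4 + 32*u^2*v^2 + 8*u^2 + 16*v^4 + 8*v^2 + 1). At (u, v) = (3/2, 2): K = 1/169.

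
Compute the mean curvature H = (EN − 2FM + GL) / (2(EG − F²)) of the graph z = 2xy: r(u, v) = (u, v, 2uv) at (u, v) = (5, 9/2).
H = -45*sqrt(182)/8281

With E = 4*v^2 + 1, F = 4*u*v, G = 4*u^2 + 1, L = 0, M = 2/sqrt(4*u^2 + 4*v^2 + 1), N = 0, assemble
  H = (EN − 2FM + GL) / (2(EG − F²)) = -8*u*v/(4*u^2 + 4*v^2 + 1)^(3/2).
At (u, v) = (5, 9/2): H = -45*sqrt(182)/8281.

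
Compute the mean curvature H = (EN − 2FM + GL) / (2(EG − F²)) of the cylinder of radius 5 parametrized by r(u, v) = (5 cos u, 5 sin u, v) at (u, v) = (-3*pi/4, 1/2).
H = -1/10

With E = 25, F = 0, G = 1, L = -5, M = 0, N = 0, assemble
  H = (EN − 2FM + GL) / (2(EG − F²)) = -1/10.
At (u, v) = (-3*pi/4, 1/2): H = -1/10.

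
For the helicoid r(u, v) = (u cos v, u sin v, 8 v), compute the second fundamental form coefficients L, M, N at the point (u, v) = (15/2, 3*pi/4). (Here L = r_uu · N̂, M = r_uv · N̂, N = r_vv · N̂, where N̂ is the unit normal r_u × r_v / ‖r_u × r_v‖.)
L = 0;  M = -16*sqrt(481)/481;  N = 0

Compute the unit normal N̂(u, v) = (8*sin(v)/sqrt(u^2 + 64), -8*cos(v)/sqrt(u^2 + 64), u/sqrt(u^2 + 64)), and the second partials r_uu, r_uv, r_vv. Take dot products:
  L(u, v) = r_uu · N̂ = 0,
  M(u, v) = r_uv · N̂ = -8/sqrt(u^2 + 64),
  N(u, v) = r_vv · N̂ = 0.
Evaluating at (u, v) = (15/2, 3*pi/4):
  L = 0, M = -16*sqrt(481)/481, N = 0.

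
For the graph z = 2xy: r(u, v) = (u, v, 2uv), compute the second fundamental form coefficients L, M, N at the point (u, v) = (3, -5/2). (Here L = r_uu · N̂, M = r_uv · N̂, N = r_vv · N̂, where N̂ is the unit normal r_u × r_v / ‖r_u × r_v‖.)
L = 0;  M = sqrt(62)/31;  N = 0

Compute the unit normal N̂(u, v) = (-2*v/sqrt(4*u^2 + 4*v^2 + 1), -2*u/sqrt(4*u^2 + 4*v^2 + 1), 1/sqrt(4*u^2 + 4*v^2 + 1)), and the second partials r_uu, r_uv, r_vv. Take dot products:
  L(u, v) = r_uu · N̂ = 0,
  M(u, v) = r_uv · N̂ = 2/sqrt(4*u^2 + 4*v^2 + 1),
  N(u, v) = r_vv · N̂ = 0.
Evaluating at (u, v) = (3, -5/2):
  L = 0, M = sqrt(62)/31, N = 0.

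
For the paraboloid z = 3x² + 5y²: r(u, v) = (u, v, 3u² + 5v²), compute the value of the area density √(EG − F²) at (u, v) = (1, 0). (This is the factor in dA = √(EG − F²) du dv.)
√(EG − F²)|_{(1, 0)} = sqrt(37)

E = 36*u^2 + 1, F = 60*u*v, G = 100*v^2 + 1, so EG − F² = 36*u^2 + 100*v^2 + 1. Taking the positive square root: √(EG − F²) = sqrt(36*u^2 + 100*v^2 + 1). At (u, v) = (1, 0): sqrt(37).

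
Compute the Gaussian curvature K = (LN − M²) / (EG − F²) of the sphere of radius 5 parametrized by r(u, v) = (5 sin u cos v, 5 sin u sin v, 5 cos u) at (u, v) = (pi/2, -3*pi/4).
K = 1/25

Coefficients of the first fundamental form: E = 25, F = 0, G = 25*sin(u)^2.
Coefficients of the second fundamental form: L = -5*sin(u)/Abs(sin(u)), M = 0, N = -5*sin(u)^3/Abs(sin(u)).
Assemble K = (LN − M²)/(EG − F²) = 1/25. At (u, v) = (pi/2, -3*pi/4): K = 1/25.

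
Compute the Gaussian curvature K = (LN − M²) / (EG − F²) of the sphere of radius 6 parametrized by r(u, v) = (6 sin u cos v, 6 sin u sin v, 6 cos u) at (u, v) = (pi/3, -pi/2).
K = 1/36

Coefficients of the first fundamental form: E = 36, F = 0, G = 36*sin(u)^2.
Coefficients of the second fundamental form: L = -6*sin(u)/Abs(sin(u)), M = 0, N = -6*sin(u)^3/Abs(sin(u)).
Assemble K = (LN − M²)/(EG − F²) = 1/36. At (u, v) = (pi/3, -pi/2): K = 1/36.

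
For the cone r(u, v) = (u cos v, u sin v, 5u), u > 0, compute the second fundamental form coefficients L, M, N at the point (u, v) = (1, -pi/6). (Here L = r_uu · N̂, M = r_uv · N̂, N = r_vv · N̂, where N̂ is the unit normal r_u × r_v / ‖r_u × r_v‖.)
L = 0;  M = 0;  N = 5*sqrt(26)/26

Compute the unit normal N̂(u, v) = (-5*sqrt(26)*u*cos(v)/(26*Abs(u)), -5*sqrt(26)*u*sin(v)/(26*Abs(u)), sqrt(26)*u/(26*Abs(u))), and the second partials r_uu, r_uv, r_vv. Take dot products:
  L(u, v) = r_uu · N̂ = 0,
  M(u, v) = r_uv · N̂ = 0,
  N(u, v) = r_vv · N̂ = 5*sqrt(26)*u^2/(26*Abs(u)).
Evaluating at (u, v) = (1, -pi/6):
  L = 0, M = 0, N = 5*sqrt(26)/26.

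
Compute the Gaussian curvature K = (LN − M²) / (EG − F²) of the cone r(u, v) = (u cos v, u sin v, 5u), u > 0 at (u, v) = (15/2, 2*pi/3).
K = 0

Coefficients of the first fundamental form: E = 26, F = 0, G = u^2.
Coefficients of the second fundamental form: L = 0, M = 0, N = 5*sqrt(26)*u^2/(26*Abs(u)).
Assemble K = (LN − M²)/(EG − F²) = 0. At (u, v) = (15/2, 2*pi/3): K = 0.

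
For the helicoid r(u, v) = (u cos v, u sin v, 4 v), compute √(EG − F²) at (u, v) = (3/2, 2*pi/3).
√(EG − F²)|_{(3/2, 2*pi/3)} = sqrt(73)/2

E = 1, F = 0, G = u^2 + 16; EG − F² = u^2 + 16; √(EG − F²) = sqrt(u^2 + 16). At the given point: sqrt(73)/2.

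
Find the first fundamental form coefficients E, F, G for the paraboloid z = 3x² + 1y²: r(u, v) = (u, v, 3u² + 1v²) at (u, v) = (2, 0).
E = 145;  F = 0;  G = 1

Partials: r_u = (1, 0, 6*u), r_v = (0, 1, 2*v). As functions of (u, v):
  E = r_u · r_u = 36*u^2 + 1,
  F = r_u · r_v = 12*u*v,
  G = r_v · r_v = 4*v^2 + 1.
Evaluating at (u, v) = (2, 0): E = 145, F = 0, G = 1.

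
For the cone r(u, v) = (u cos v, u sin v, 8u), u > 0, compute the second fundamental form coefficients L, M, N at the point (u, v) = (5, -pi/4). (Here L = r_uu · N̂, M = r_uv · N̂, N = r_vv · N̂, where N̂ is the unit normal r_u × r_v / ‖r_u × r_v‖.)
L = 0;  M = 0;  N = 8*sqrt(65)/13

Compute the unit normal N̂(u, v) = (-8*sqrt(65)*u*cos(v)/(65*Abs(u)), -8*sqrt(65)*u*sin(v)/(65*Abs(u)), sqrt(65)*u/(65*Abs(u))), and the second partials r_uu, r_uv, r_vv. Take dot products:
  L(u, v) = r_uu · N̂ = 0,
  M(u, v) = r_uv · N̂ = 0,
  N(u, v) = r_vv · N̂ = 8*sqrt(65)*u^2/(65*Abs(u)).
Evaluating at (u, v) = (5, -pi/4):
  L = 0, M = 0, N = 8*sqrt(65)/13.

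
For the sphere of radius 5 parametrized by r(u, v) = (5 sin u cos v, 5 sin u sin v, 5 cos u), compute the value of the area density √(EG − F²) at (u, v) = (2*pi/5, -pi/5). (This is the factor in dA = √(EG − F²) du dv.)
√(EG − F²)|_{(2*pi/5, -pi/5)} = 25*sqrt(2*sqrt(5) + 10)/4

E = 25, F = 0, G = 25*sin(u)^2, so EG − F² = 625*sin(u)^2. Taking the positive square root: √(EG − F²) = 25*Abs(sin(u)). At (u, v) = (2*pi/5, -pi/5): 25*sqrt(2*sqrt(5) + 10)/4.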